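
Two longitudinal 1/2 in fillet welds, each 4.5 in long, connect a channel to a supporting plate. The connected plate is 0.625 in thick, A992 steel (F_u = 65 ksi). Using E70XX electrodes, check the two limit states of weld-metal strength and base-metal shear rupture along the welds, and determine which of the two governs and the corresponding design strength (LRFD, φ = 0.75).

E70XX → F_EXX = 70 ksi.
t_e = 0.707 × 0.5 = 0.3535 in; L = 9 in.
Weld metal: φR_n = 0.75 × 0.6 × 70 × 0.3535 × 9 = 100.2 kip.
Base metal (shear rupture): φR_n = 0.75 × 0.6 × 65 × 0.625 × 9 = 164.5 kip.
Governing: weld metal.

φR_n ≈ 100 kip (weld metal governs)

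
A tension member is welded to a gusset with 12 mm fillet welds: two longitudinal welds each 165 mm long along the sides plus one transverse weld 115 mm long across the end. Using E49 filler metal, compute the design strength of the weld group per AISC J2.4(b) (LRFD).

φR_n ≈ 847 kN

E49XX → F_EXX = 490 MPa.
t_e = 0.707 × 12 = 8.484 mm.
R_nwl = 0.6 × 490 × 8.484 × 330 × 10⁻³ = 823.1 kN (longitudinal, 2 welds).
R_nwt = 0.6 × 490 × 8.484 × 115 × 10⁻³ = 286.8 kN (transverse, base value).
(i) R_nwl + R_nwt = 1110 kN; (ii) 0.85 R_nwl + 1.5 R_nwt = 1130 kN.
R_n = max = 1130 kN [governs: (ii)]; φR_n = 847.4 kN.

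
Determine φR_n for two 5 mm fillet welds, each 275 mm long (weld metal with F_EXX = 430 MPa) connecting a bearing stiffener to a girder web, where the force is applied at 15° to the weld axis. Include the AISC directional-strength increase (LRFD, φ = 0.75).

φR_n ≈ 401 kN

t_e = 0.707 × 5 = 3.535 mm; A_we = 3.535 × 550 = 1944 mm².
Directional factor: 1.0 + 0.5 sin^1.5(15°) = 1.066.
F_nw = 0.6 × 430 × 1.066 = 275 MPa.
φR_n = 0.75 × 275 × 1944 × 10⁻³ = 401 kN.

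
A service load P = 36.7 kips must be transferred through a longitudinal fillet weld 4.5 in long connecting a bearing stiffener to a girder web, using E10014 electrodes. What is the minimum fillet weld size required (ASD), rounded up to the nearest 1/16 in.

E100XX → F_EXX = 100 ksi.
Total weld length L = 4.5 in.
Required throat t_e = P × Ω / (0.6 F_EXX × L) = 36.7 × 2.0 / (0.6 × 100 × 4.5) = 0.2719 in.
Required leg w = t_e / 0.707 = 0.3845 in → use 7/16 in.

w = 7/16 in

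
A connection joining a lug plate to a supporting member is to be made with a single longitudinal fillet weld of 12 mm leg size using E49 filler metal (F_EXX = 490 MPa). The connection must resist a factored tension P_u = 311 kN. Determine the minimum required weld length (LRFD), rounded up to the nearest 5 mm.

Throat t_e = 0.707 × 12 = 8.484 mm.
φr_n = 0.75 × 0.6 × 490 × 8.484 × 10⁻³ = 1.871 kN/mm.
L_req = P_u / φr_n = 311 / 1.871 = 166.2 mm total.
Round up → use L = 170 mm.

L = 170 mm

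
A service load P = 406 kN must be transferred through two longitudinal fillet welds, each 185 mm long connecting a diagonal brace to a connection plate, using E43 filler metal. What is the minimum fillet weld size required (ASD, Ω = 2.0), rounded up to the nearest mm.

E43XX → F_EXX = 430 MPa.
Total weld length L = 370 mm.
Required throat t_e = P × Ω / (0.6 F_EXX × L) = 406 × 2.0 / (0.6 × 430 × 370 × 10⁻³) = 8.506 mm.
Required leg w = t_e / 0.707 = 12.03 mm → use 13 mm.

w = 13 mm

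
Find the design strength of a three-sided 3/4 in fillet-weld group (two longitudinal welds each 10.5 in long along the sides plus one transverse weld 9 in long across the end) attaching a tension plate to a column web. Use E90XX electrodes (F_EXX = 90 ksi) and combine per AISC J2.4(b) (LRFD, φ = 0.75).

t_e = 0.707 × 0.75 = 0.5302 in.
R_nwl = 0.6 × 90 × 0.5302 × 21 = 601.3 kip (longitudinal, 2 welds).
R_nwt = 0.6 × 90 × 0.5302 × 9 = 257.7 kip (transverse, base value).
(i) R_nwl + R_nwt = 859 kip; (ii) 0.85 R_nwl + 1.5 R_nwt = 897.7 kip.
R_n = max = 897.7 kip [governs: (ii)]; φR_n = 673.2 kip.

φR_n ≈ 673 kip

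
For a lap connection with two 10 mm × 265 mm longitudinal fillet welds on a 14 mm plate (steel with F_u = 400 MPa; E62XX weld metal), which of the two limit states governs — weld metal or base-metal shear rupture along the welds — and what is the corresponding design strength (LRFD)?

E62XX → F_EXX = 620 MPa.
t_e = 0.707 × 10 = 7.07 mm; L = 530 mm.
Weld metal: φR_n = 0.75 × 0.6 × 620 × 7.07 × 530 × 10⁻³ = 1045 kN.
Base metal (shear rupture): φR_n = 0.75 × 0.6 × 400 × 14 × 530 × 10⁻³ = 1336 kN.
Governing: weld metal.

φR_n ≈ 1050 kN (weld metal governs)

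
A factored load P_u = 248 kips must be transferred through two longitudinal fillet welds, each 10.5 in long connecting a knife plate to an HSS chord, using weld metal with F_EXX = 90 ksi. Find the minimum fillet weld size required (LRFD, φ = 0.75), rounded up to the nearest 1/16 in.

Total weld length L = 21 in.
Required throat t_e = P_u / (φ × 0.6 F_EXX × L) = 248 / (0.75 × 0.6 × 90 × 21) = 0.2916 in.
Required leg w = t_e / 0.707 = 0.4124 in → use 7/16 in.

w = 7/16 in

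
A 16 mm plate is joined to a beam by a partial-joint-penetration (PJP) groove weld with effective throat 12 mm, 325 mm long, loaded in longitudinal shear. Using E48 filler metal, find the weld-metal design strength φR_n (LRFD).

φR_n ≈ 842 kN

E48XX → F_EXX = 480 MPa.
Effective throat (given) t_e = 12 mm.
A_we = 12 × 325 = 3900 mm².
F_nw = 0.6 F_EXX = 288 MPa.
φR_n = 0.75 × 288 × 3900 × 10⁻³ = 842.4 kN.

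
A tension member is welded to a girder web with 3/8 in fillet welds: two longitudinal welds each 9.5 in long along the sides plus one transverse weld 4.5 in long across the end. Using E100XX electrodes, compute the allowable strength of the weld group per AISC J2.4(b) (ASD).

E100XX → F_EXX = 100 ksi.
t_e = 0.707 × 0.375 = 0.2651 in.
R_nwl = 0.6 × 100 × 0.2651 × 19 = 302.2 kip (longitudinal, 2 welds).
R_nwt = 0.6 × 100 × 0.2651 × 4.5 = 71.58 kip (transverse, base value).
(i) R_nwl + R_nwt = 373.8 kip; (ii) 0.85 R_nwl + 1.5 R_nwt = 364.3 kip.
R_n = max = 373.8 kip [governs: (i)]; R_n/Ω = 186.9 kip.

R_n/Ω ≈ 187 kip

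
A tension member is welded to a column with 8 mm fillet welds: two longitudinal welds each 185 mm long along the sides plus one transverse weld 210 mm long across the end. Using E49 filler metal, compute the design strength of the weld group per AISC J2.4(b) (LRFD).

E49XX → F_EXX = 490 MPa.
t_e = 0.707 × 8 = 5.656 mm.
R_nwl = 0.6 × 490 × 5.656 × 370 × 10⁻³ = 615.3 kN (longitudinal, 2 welds).
R_nwt = 0.6 × 490 × 5.656 × 210 × 10⁻³ = 349.2 kN (transverse, base value).
(i) R_nwl + R_nwt = 964.5 kN; (ii) 0.85 R_nwl + 1.5 R_nwt = 1047 kN.
R_n = max = 1047 kN [governs: (ii)]; φR_n = 785.1 kN.

φR_n ≈ 785 kN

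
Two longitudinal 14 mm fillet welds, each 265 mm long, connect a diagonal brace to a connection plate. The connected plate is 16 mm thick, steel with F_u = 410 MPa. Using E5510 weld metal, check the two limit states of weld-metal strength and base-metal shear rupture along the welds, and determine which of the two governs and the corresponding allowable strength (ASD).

R_n/Ω ≈ 866 kN (weld metal governs)

E55XX → F_EXX = 550 MPa.
t_e = 0.707 × 14 = 9.898 mm; L = 530 mm.
Weld metal: R_n/Ω = (1/2.0) × 0.6 × 550 × 9.898 × 530 × 10⁻³ = 865.6 kN.
Base metal (shear rupture): R_n/Ω = (1/2.0) × 0.6 × 410 × 16 × 530 × 10⁻³ = 1043 kN.
Governing: weld metal.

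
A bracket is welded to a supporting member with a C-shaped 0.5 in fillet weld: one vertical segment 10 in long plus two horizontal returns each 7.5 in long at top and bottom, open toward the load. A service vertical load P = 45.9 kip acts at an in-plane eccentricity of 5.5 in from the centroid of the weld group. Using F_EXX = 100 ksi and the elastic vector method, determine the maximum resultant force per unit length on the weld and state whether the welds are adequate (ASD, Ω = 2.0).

f_max ≈ 4.5 kip/in; adequate

Total weld length L_w = 25 in. Treat welds as unit-width lines.
Centroid: x̄ = 2×7.5×3.75 / 25 = 2.25 in from the vertical weld.
Polar moment about centroid: J = I_x + I_y = [10³/12 + 2×7.5×5²] + [10×2.25² + 2(7.5³/12 + 7.5×1.5²)] = 613 in³.
Direct shear f_v = P/L_w = 45.9 / 25 = 1.836 kip/in (vertical).
Torsion M = P·e = 45.9 × 5.5 = 252.45 kip·in.
Critical point at (x, y) = (5.25, 5) from centroid. f_tx = M·y/J = 2.059 kip/in; f_ty = M·x/J = 2.162 kip/in.
Resultant f_max = √[f_tx² + (f_v + f_ty)²] = √[2.059² + (1.836 + 2.162)²] = 4.497 kip/in.
Capacity per unit length: r_n/Ω = (1/2.0) × 0.6 × 100 × (0.707 × 0.5) = 10.6 kip/in.
4.497 ≤ 10.6 → adequate.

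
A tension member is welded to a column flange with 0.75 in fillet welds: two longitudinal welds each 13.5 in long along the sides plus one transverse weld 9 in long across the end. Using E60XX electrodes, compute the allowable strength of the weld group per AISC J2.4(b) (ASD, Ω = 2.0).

R_n/Ω ≈ 348 kip

E60XX → F_EXX = 60 ksi.
t_e = 0.707 × 0.75 = 0.5302 in.
R_nwl = 0.6 × 60 × 0.5302 × 27 = 515.4 kip (longitudinal, 2 welds).
R_nwt = 0.6 × 60 × 0.5302 × 9 = 171.8 kip (transverse, base value).
(i) R_nwl + R_nwt = 687.2 kip; (ii) 0.85 R_nwl + 1.5 R_nwt = 695.8 kip.
R_n = max = 695.8 kip [governs: (ii)]; R_n/Ω = 347.9 kip.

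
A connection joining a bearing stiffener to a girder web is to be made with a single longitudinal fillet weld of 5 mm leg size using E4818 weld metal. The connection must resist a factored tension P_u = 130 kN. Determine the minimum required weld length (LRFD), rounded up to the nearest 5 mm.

L = 175 mm

E48XX → F_EXX = 480 MPa.
Throat t_e = 0.707 × 5 = 3.535 mm.
φr_n = 0.75 × 0.6 × 480 × 3.535 × 10⁻³ = 0.7636 kN/mm.
L_req = P_u / φr_n = 130 / 0.7636 = 170.3 mm total.
Round up → use L = 175 mm.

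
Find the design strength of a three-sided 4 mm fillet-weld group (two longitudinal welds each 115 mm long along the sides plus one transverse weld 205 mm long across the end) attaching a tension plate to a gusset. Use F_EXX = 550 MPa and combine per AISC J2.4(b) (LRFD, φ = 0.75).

t_e = 0.707 × 4 = 2.828 mm.
R_nwl = 0.6 × 550 × 2.828 × 230 × 10⁻³ = 214.6 kN (longitudinal, 2 welds).
R_nwt = 0.6 × 550 × 2.828 × 205 × 10⁻³ = 191.3 kN (transverse, base value).
(i) R_nwl + R_nwt = 406 kN; (ii) 0.85 R_nwl + 1.5 R_nwt = 469.4 kN.
R_n = max = 469.4 kN [governs: (ii)]; φR_n = 352.1 kN.

φR_n ≈ 352 kN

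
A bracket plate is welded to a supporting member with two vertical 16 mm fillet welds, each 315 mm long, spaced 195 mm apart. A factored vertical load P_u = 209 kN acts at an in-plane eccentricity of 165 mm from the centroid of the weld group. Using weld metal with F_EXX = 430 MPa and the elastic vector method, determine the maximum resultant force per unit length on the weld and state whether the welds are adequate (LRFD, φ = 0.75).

Total weld length L_w = 630 mm. Treat welds as unit-width lines.
Polar moment about centroid: J = 2[d³/12 + d(b/2)²] = 2[315³/12 + 315×97.5²] = 11200000 mm³.
Direct shear f_v = P/L_w = 209×10³ / 630 = 331.7 N/mm (vertical).
Torsion M = P·e = 209×10³ × 165 = 34485000 N·mm.
Critical point at (x, y) = (97.5, 157.5) from centroid. f_tx = M·y/J = 485 N/mm; f_ty = M·x/J = 300.3 N/mm.
Resultant f_max = √[f_tx² + (f_v + f_ty)²] = √[485² + (331.7 + 300.3)²] = 796.7 N/mm.
Capacity per unit length: φr_n = 0.75 × 0.6 × 430 × (0.707 × 16) = 2189 N/mm.
796.7 ≤ 2189 → adequate.

f_max ≈ 797 N/mm; adequate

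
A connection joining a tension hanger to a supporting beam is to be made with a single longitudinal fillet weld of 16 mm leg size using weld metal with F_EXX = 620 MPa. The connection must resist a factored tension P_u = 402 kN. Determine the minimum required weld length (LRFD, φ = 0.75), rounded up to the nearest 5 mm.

L = 130 mm

Throat t_e = 0.707 × 16 = 11.31 mm.
φr_n = 0.75 × 0.6 × 620 × 11.31 × 10⁻³ = 3.156 kN/mm.
L_req = P_u / φr_n = 402 / 3.156 = 127.4 mm total.
Round up → use L = 130 mm.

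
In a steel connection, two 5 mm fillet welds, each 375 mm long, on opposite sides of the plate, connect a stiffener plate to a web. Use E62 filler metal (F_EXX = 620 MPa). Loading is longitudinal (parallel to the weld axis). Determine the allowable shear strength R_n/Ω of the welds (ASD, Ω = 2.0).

R_n/Ω ≈ 493 kN

Effective throat t_e = 0.707 × 5 = 3.535 mm.
Total length L = 750 mm; A_we = 3.535 × 750 = 2651 mm².
F_nw = 0.6 F_EXX = 0.6 × 620 = 372 MPa.
R_n = 372 × 2651 × 10⁻³ = 986.3 kN; R_n/Ω = 986.3/2.0 = 493.1 kN.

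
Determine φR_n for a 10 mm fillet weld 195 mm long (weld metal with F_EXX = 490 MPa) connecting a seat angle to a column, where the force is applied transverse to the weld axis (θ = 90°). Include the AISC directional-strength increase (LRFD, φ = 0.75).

φR_n ≈ 456 kN

t_e = 0.707 × 10 = 7.07 mm; A_we = 7.07 × 195 = 1379 mm².
Directional factor: 1.0 + 0.5 sin^1.5(90°) = 1.5.
F_nw = 0.6 × 490 × 1.5 = 441 MPa.
φR_n = 0.75 × 441 × 1379 × 10⁻³ = 456 kN.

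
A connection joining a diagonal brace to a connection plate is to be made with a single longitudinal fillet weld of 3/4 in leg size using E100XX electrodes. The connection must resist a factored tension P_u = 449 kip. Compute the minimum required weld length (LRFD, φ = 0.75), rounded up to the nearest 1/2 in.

L = 19 in

E100XX → F_EXX = 100 ksi.
Throat t_e = 0.707 × 0.75 = 0.5302 in.
φr_n = 0.75 × 0.6 × 100 × 0.5302 = 23.86 kip/in.
L_req = P_u / φr_n = 449 / 23.86 = 18.82 in total.
Round up → use L = 19 in.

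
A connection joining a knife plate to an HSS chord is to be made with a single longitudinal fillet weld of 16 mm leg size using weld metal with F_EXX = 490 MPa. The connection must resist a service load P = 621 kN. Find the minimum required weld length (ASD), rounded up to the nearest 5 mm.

L = 375 mm

Throat t_e = 0.707 × 16 = 11.31 mm.
r_n/Ω = (0.6 × 490 × 11.31) / 2.0 = 1663 N/mm = 1.663 kN/mm.
L_req = P / (r_n/Ω) = 621 / 1.663 = 373.5 mm total.
Round up → use L = 375 mm.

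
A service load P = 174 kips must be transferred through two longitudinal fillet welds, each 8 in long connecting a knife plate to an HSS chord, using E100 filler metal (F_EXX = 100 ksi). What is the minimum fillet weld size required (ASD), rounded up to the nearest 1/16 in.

w = 9/16 in

Total weld length L = 16 in.
Required throat t_e = P × Ω / (0.6 F_EXX × L) = 174 × 2.0 / (0.6 × 100 × 16) = 0.3625 in.
Required leg w = t_e / 0.707 = 0.5127 in → use 9/16 in.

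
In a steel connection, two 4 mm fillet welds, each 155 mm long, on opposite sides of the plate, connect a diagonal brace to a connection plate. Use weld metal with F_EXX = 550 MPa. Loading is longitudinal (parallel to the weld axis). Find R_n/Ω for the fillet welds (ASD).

R_n/Ω ≈ 145 kN

Effective throat t_e = 0.707 × 4 = 2.828 mm.
Total length L = 310 mm; A_we = 2.828 × 310 = 876.7 mm².
F_nw = 0.6 F_EXX = 0.6 × 550 = 330 MPa.
R_n = 330 × 876.7 × 10⁻³ = 289.3 kN; R_n/Ω = 289.3/2.0 = 144.7 kN.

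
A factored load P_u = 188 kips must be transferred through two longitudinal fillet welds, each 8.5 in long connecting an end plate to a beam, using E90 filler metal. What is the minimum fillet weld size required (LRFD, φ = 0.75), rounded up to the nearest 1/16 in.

w = 7/16 in

E90XX → F_EXX = 90 ksi.
Total weld length L = 17 in.
Required throat t_e = P_u / (φ × 0.6 F_EXX × L) = 188 / (0.75 × 0.6 × 90 × 17) = 0.2731 in.
Required leg w = t_e / 0.707 = 0.3862 in → use 7/16 in.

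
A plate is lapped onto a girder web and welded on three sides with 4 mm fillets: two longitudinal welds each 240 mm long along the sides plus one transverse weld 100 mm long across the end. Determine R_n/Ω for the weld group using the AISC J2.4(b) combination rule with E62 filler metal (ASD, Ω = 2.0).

E62XX → F_EXX = 620 MPa.
t_e = 0.707 × 4 = 2.828 mm.
R_nwl = 0.6 × 620 × 2.828 × 480 × 10⁻³ = 505 kN (longitudinal, 2 welds).
R_nwt = 0.6 × 620 × 2.828 × 100 × 10⁻³ = 105.2 kN (transverse, base value).
(i) R_nwl + R_nwt = 610.2 kN; (ii) 0.85 R_nwl + 1.5 R_nwt = 587 kN.
R_n = max = 610.2 kN [governs: (i)]; R_n/Ω = 305.1 kN.

R_n/Ω ≈ 305 kN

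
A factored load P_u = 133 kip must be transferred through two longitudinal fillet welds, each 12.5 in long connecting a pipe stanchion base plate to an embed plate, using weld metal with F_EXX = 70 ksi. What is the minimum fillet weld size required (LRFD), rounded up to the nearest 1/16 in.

w = 1/4 in

Total weld length L = 25 in.
Required throat t_e = P_u / (φ × 0.6 F_EXX × L) = 133 / (0.75 × 0.6 × 70 × 25) = 0.1689 in.
Required leg w = t_e / 0.707 = 0.2389 in → use 1/4 in.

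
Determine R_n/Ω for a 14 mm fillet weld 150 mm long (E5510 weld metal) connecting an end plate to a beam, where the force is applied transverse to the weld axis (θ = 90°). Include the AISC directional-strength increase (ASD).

R_n/Ω ≈ 367 kN

E55XX → F_EXX = 550 MPa.
t_e = 0.707 × 14 = 9.898 mm; A_we = 9.898 × 150 = 1485 mm².
Directional factor: 1.0 + 0.5 sin^1.5(90°) = 1.5.
F_nw = 0.6 × 550 × 1.5 = 495 MPa.
R_n/Ω = (495 × 1485) / 2.0 × 10⁻³ = 367.5 kN.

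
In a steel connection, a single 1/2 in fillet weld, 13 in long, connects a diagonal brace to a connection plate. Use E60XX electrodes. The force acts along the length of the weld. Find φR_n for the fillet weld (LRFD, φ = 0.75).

φR_n ≈ 124 kips

E60XX → F_EXX = 60 ksi.
Effective throat t_e = 0.707 × 0.5 = 0.3535 in.
Total length L = 13 in; A_we = 0.3535 × 13 = 4.595 in².
F_nw = 0.6 F_EXX = 0.6 × 60 = 36 ksi.
φR_n = 0.75 × 36 × 4.595 = 124.1 kips.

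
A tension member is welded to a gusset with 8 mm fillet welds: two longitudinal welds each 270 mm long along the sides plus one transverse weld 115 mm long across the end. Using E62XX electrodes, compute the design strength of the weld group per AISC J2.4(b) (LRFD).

φR_n ≈ 1030 kN

E62XX → F_EXX = 620 MPa.
t_e = 0.707 × 8 = 5.656 mm.
R_nwl = 0.6 × 620 × 5.656 × 540 × 10⁻³ = 1136 kN (longitudinal, 2 welds).
R_nwt = 0.6 × 620 × 5.656 × 115 × 10⁻³ = 242 kN (transverse, base value).
(i) R_nwl + R_nwt = 1378 kN; (ii) 0.85 R_nwl + 1.5 R_nwt = 1329 kN.
R_n = max = 1378 kN [governs: (i)]; φR_n = 1034 kN.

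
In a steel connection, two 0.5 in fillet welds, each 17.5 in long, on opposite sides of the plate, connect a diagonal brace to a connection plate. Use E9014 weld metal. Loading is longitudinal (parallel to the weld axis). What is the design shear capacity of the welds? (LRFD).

E90XX → F_EXX = 90 ksi.
Effective throat t_e = 0.707 × 0.5 = 0.3535 in.
Total length L = 35 in; A_we = 0.3535 × 35 = 12.37 in².
F_nw = 0.6 F_EXX = 0.6 × 90 = 54 ksi.
φR_n = 0.75 × 54 × 12.37 = 501.1 kips.

φR_n ≈ 501 kips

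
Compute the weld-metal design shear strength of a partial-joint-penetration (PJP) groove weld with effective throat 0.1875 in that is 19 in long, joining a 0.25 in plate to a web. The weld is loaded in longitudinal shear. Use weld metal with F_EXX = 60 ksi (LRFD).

φR_n ≈ 96.2 kips

Effective throat (given) t_e = 0.1875 in.
A_we = 0.1875 × 19 = 3.562 in².
F_nw = 0.6 F_EXX = 36 ksi.
φR_n = 0.75 × 36 × 3.562 = 96.19 kips.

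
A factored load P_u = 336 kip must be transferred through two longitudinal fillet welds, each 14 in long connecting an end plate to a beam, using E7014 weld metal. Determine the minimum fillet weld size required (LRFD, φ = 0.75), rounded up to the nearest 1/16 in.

w = 9/16 in

E70XX → F_EXX = 70 ksi.
Total weld length L = 28 in.
Required throat t_e = P_u / (φ × 0.6 F_EXX × L) = 336 / (0.75 × 0.6 × 70 × 28) = 0.381 in.
Required leg w = t_e / 0.707 = 0.5388 in → use 9/16 in.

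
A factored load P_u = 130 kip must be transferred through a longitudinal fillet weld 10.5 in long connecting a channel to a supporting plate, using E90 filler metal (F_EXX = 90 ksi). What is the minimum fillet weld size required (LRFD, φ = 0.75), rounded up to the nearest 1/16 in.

w = 7/16 in

Total weld length L = 10.5 in.
Required throat t_e = P_u / (φ × 0.6 F_EXX × L) = 130 / (0.75 × 0.6 × 90 × 10.5) = 0.3057 in.
Required leg w = t_e / 0.707 = 0.4324 in → use 7/16 in.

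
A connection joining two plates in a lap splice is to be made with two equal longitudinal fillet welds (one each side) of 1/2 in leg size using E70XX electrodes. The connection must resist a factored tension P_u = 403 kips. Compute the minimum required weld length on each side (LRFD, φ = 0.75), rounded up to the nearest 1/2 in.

L = 18.5 in on each side

E70XX → F_EXX = 70 ksi.
Throat t_e = 0.707 × 0.5 = 0.3535 in.
φr_n = 0.75 × 0.6 × 70 × 0.3535 = 11.14 kips/in.
L_req = P_u / φr_n = 403 / 11.14 = 36.19 in total.
Per side: 36.19 / 2 = 18.1 in.
Round up → use L = 18.5 in on each side.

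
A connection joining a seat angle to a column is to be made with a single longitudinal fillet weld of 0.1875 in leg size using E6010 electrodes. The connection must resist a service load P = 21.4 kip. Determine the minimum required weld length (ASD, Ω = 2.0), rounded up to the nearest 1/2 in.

L = 9 in

E60XX → F_EXX = 60 ksi.
Throat t_e = 0.707 × 0.1875 = 0.1326 in.
r_n/Ω = (0.6 × 60 × 0.1326) / 2.0 = 2.386 kip/in.
L_req = P / (r_n/Ω) = 21.4 / 2.386 = 8.969 in total.
Round up → use L = 9 in.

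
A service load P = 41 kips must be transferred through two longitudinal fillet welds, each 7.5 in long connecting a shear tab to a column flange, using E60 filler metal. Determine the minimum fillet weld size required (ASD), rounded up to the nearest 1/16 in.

w = 1/4 in

E60XX → F_EXX = 60 ksi.
Total weld length L = 15 in.
Required throat t_e = P × Ω / (0.6 F_EXX × L) = 41 × 2.0 / (0.6 × 60 × 15) = 0.1519 in.
Required leg w = t_e / 0.707 = 0.2148 in → use 1/4 in.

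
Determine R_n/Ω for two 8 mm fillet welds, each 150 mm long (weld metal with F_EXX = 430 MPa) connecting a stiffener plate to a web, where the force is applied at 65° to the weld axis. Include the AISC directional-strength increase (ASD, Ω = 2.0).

R_n/Ω ≈ 313 kN

t_e = 0.707 × 8 = 5.656 mm; A_we = 5.656 × 300 = 1697 mm².
Directional factor: 1.0 + 0.5 sin^1.5(65°) = 1.431.
F_nw = 0.6 × 430 × 1.431 = 369.3 MPa.
R_n/Ω = (369.3 × 1697) / 2.0 × 10⁻³ = 313.3 kN.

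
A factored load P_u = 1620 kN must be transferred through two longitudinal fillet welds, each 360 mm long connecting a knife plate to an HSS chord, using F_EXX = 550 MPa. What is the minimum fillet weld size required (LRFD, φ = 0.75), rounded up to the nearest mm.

Total weld length L = 720 mm.
Required throat t_e = P_u / (φ × 0.6 F_EXX × L) = 1620 / (0.75 × 0.6 × 550 × 720 × 10⁻³) = 9.091 mm.
Required leg w = t_e / 0.707 = 12.86 mm → use 13 mm.

w = 13 mm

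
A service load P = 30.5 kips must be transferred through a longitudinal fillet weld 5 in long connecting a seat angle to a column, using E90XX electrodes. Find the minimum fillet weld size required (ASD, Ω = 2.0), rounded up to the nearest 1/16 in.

w = 3/8 in

E90XX → F_EXX = 90 ksi.
Total weld length L = 5 in.
Required throat t_e = P × Ω / (0.6 F_EXX × L) = 30.5 × 2.0 / (0.6 × 90 × 5) = 0.2259 in.
Required leg w = t_e / 0.707 = 0.3196 in → use 3/8 in.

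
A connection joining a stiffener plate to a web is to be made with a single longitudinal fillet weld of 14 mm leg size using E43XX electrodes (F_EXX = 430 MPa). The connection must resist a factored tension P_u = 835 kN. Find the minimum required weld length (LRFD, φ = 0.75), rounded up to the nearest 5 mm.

L = 440 mm

Throat t_e = 0.707 × 14 = 9.898 mm.
φr_n = 0.75 × 0.6 × 430 × 9.898 × 10⁻³ = 1.915 kN/mm.
L_req = P_u / φr_n = 835 / 1.915 = 436 mm total.
Round up → use L = 440 mm.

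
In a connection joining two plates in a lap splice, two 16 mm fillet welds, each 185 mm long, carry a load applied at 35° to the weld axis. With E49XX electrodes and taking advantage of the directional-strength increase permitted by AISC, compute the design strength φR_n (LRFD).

φR_n ≈ 1120 kN

E49XX → F_EXX = 490 MPa.
t_e = 0.707 × 16 = 11.31 mm; A_we = 11.31 × 370 = 4185 mm².
Directional factor: 1.0 + 0.5 sin^1.5(35°) = 1.217.
F_nw = 0.6 × 490 × 1.217 = 357.9 MPa.
φR_n = 0.75 × 357.9 × 4185 × 10⁻³ = 1123 kN.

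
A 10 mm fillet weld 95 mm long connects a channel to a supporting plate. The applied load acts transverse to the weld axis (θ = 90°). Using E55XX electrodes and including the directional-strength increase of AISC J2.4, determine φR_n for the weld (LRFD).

E55XX → F_EXX = 550 MPa.
t_e = 0.707 × 10 = 7.07 mm; A_we = 7.07 × 95 = 671.6 mm².
Directional factor: 1.0 + 0.5 sin^1.5(90°) = 1.5.
F_nw = 0.6 × 550 × 1.5 = 495 MPa.
φR_n = 0.75 × 495 × 671.6 × 10⁻³ = 249.4 kN.

φR_n ≈ 249 kN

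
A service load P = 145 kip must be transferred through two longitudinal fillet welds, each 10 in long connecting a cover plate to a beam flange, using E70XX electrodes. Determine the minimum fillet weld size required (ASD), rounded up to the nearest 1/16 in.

w = 1/2 in

E70XX → F_EXX = 70 ksi.
Total weld length L = 20 in.
Required throat t_e = P × Ω / (0.6 F_EXX × L) = 145 × 2.0 / (0.6 × 70 × 20) = 0.3452 in.
Required leg w = t_e / 0.707 = 0.4883 in → use 1/2 in.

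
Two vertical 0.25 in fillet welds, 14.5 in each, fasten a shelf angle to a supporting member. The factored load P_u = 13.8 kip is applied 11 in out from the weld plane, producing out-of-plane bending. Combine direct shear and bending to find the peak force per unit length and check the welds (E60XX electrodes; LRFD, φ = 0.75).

f_max ≈ 2.22 kip/in; adequate

E60XX → F_EXX = 60 ksi.
L_w = 2 × 14.5 = 29 in; section modulus (unit throat) S = 2 × L²/6 = 70.08 in².
Direct shear f_v = P/L_w = 13.8/29 = 0.4759 kip/in.
Moment M = P × e = 13.8 × 11 = 151.8 kip·in; bending f_b = M/S = 2.166 kip/in.
f_max = √(f_v² + f_b²) = √(0.4759² + 2.166²) = 2.218 kip/in.
φr_n = 0.75 × 0.6 × 60 × (0.707 × 0.25) = 4.772 kip/in → adequate.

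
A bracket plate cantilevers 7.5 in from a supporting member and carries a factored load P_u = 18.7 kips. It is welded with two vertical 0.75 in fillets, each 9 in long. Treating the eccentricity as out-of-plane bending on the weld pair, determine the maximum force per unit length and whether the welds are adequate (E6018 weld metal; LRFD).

f_max ≈ 5.3 kip/in; adequate

E60XX → F_EXX = 60 ksi.
L_w = 2 × 9 = 18 in; section modulus (unit throat) S = 2 × L²/6 = 27 in².
Direct shear f_v = P/L_w = 18.7/18 = 1.039 kip/in.
Moment M = P × e = 18.7 × 7.5 = 140.25 kip·in; bending f_b = M/S = 5.194 kip/in.
f_max = √(f_v² + f_b²) = √(1.039² + 5.194²) = 5.297 kip/in.
φr_n = 0.75 × 0.6 × 60 × (0.707 × 0.75) = 14.32 kip/in → adequate.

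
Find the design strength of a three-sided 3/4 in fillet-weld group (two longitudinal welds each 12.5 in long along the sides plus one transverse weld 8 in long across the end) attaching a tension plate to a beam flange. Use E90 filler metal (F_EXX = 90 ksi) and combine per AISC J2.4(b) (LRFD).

t_e = 0.707 × 0.75 = 0.5302 in.
R_nwl = 0.6 × 90 × 0.5302 × 25 = 715.8 kips (longitudinal, 2 welds).
R_nwt = 0.6 × 90 × 0.5302 × 8 = 229.1 kips (transverse, base value).
(i) R_nwl + R_nwt = 944.9 kips; (ii) 0.85 R_nwl + 1.5 R_nwt = 952.1 kips.
R_n = max = 952.1 kips [governs: (ii)]; φR_n = 714 kips.

φR_n ≈ 714 kips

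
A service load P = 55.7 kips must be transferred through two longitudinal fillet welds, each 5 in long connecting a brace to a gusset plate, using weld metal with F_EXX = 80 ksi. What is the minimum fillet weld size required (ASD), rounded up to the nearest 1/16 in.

w = 3/8 in

Total weld length L = 10 in.
Required throat t_e = P × Ω / (0.6 F_EXX × L) = 55.7 × 2.0 / (0.6 × 80 × 10) = 0.2321 in.
Required leg w = t_e / 0.707 = 0.3283 in → use 3/8 in.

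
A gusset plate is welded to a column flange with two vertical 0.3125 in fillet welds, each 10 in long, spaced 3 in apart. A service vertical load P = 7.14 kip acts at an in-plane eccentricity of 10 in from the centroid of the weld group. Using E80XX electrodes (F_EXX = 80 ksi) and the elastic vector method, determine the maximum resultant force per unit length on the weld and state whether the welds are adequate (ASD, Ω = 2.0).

f_max ≈ 1.89 kip/in; adequate

Total weld length L_w = 20 in. Treat welds as unit-width lines.
Polar moment about centroid: J = 2[d³/12 + d(b/2)²] = 2[10³/12 + 10×1.5²] = 211.7 in³.
Direct shear f_v = P/L_w = 7.14 / 20 = 0.357 kip/in (vertical).
Torsion M = P·e = 7.14 × 10 = 71.4 kip·in.
Critical point at (x, y) = (1.5, 5) from centroid. f_tx = M·y/J = 1.687 kip/in; f_ty = M·x/J = 0.506 kip/in.
Resultant f_max = √[f_tx² + (f_v + f_ty)²] = √[1.687² + (0.357 + 0.506)²] = 1.895 kip/in.
Capacity per unit length: r_n/Ω = (1/2.0) × 0.6 × 80 × (0.707 × 0.3125) = 5.302 kip/in.
1.895 ≤ 5.302 → adequate.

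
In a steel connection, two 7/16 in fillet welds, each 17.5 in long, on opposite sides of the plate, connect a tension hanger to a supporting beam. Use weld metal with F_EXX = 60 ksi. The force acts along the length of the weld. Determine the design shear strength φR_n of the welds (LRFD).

Effective throat t_e = 0.707 × 0.4375 = 0.3093 in.
Total length L = 35 in; A_we = 0.3093 × 35 = 10.83 in².
F_nw = 0.6 F_EXX = 0.6 × 60 = 36 ksi.
φR_n = 0.75 × 36 × 10.83 = 292.3 kip.

φR_n ≈ 292 kip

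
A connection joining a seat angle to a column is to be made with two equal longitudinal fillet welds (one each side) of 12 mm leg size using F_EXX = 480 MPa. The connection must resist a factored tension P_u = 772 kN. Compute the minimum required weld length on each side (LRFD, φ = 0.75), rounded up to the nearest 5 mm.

Throat t_e = 0.707 × 12 = 8.484 mm.
φr_n = 0.75 × 0.6 × 480 × 8.484 × 10⁻³ = 1.833 kN/mm.
L_req = P_u / φr_n = 772 / 1.833 = 421.3 mm total.
Per side: 421.3 / 2 = 210.6 mm.
Round up → use L = 215 mm on each side.

L = 215 mm on each side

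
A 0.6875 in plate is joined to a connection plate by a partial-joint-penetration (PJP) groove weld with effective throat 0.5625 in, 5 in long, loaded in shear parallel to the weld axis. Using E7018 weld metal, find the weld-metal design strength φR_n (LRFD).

E70XX → F_EXX = 70 ksi.
Effective throat (given) t_e = 0.5625 in.
A_we = 0.5625 × 5 = 2.812 in².
F_nw = 0.6 F_EXX = 42 ksi.
φR_n = 0.75 × 42 × 2.812 = 88.59 kips.

φR_n ≈ 88.6 kips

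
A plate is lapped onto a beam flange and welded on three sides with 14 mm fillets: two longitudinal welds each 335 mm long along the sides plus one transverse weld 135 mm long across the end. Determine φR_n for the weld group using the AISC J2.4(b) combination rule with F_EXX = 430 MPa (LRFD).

t_e = 0.707 × 14 = 9.898 mm.
R_nwl = 0.6 × 430 × 9.898 × 670 × 10⁻³ = 1711 kN (longitudinal, 2 welds).
R_nwt = 0.6 × 430 × 9.898 × 135 × 10⁻³ = 344.7 kN (transverse, base value).
(i) R_nwl + R_nwt = 2056 kN; (ii) 0.85 R_nwl + 1.5 R_nwt = 1971 kN.
R_n = max = 2056 kN [governs: (i)]; φR_n = 1542 kN.

φR_n ≈ 1540 kN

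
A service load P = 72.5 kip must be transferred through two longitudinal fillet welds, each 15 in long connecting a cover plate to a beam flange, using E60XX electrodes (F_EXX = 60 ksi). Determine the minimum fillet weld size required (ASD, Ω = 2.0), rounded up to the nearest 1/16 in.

Total weld length L = 30 in.
Required throat t_e = P × Ω / (0.6 F_EXX × L) = 72.5 × 2.0 / (0.6 × 60 × 30) = 0.1343 in.
Required leg w = t_e / 0.707 = 0.1899 in → use 1/4 in.

w = 1/4 in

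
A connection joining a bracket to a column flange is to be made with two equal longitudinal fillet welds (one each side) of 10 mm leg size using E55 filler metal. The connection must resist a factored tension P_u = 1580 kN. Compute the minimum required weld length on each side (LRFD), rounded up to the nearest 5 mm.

L = 455 mm on each side

E55XX → F_EXX = 550 MPa.
Throat t_e = 0.707 × 10 = 7.07 mm.
φr_n = 0.75 × 0.6 × 550 × 7.07 × 10⁻³ = 1.75 kN/mm.
L_req = P_u / φr_n = 1580 / 1.75 = 902.9 mm total.
Per side: 902.9 / 2 = 451.5 mm.
Round up → use L = 455 mm on each side.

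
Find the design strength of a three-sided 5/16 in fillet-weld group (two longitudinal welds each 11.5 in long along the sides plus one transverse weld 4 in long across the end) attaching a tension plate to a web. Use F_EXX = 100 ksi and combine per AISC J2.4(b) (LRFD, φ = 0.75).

φR_n ≈ 268 kip

t_e = 0.707 × 0.3125 = 0.2209 in.
R_nwl = 0.6 × 100 × 0.2209 × 23 = 304.9 kip (longitudinal, 2 welds).
R_nwt = 0.6 × 100 × 0.2209 × 4 = 53.02 kip (transverse, base value).
(i) R_nwl + R_nwt = 357.9 kip; (ii) 0.85 R_nwl + 1.5 R_nwt = 338.7 kip.
R_n = max = 357.9 kip [governs: (i)]; φR_n = 268.4 kip.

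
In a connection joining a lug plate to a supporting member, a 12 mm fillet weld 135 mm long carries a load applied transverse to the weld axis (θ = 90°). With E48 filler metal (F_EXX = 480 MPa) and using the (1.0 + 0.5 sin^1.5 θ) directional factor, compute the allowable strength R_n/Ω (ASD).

R_n/Ω ≈ 247 kN

t_e = 0.707 × 12 = 8.484 mm; A_we = 8.484 × 135 = 1145 mm².
Directional factor: 1.0 + 0.5 sin^1.5(90°) = 1.5.
F_nw = 0.6 × 480 × 1.5 = 432 MPa.
R_n/Ω = (432 × 1145) / 2.0 × 10⁻³ = 247.4 kN.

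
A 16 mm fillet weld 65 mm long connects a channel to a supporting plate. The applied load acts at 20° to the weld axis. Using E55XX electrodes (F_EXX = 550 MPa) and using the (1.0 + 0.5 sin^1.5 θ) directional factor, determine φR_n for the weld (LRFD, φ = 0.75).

t_e = 0.707 × 16 = 11.31 mm; A_we = 11.31 × 65 = 735.3 mm².
Directional factor: 1.0 + 0.5 sin^1.5(20°) = 1.1.
F_nw = 0.6 × 550 × 1.1 = 363 MPa.
φR_n = 0.75 × 363 × 735.3 × 10⁻³ = 200.2 kN.

φR_n ≈ 200 kN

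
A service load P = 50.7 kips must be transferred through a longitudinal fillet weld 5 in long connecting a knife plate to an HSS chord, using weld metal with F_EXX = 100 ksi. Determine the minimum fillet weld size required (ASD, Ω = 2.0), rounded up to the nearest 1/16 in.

Total weld length L = 5 in.
Required throat t_e = P × Ω / (0.6 F_EXX × L) = 50.7 × 2.0 / (0.6 × 100 × 5) = 0.338 in.
Required leg w = t_e / 0.707 = 0.4781 in → use 1/2 in.

w = 1/2 in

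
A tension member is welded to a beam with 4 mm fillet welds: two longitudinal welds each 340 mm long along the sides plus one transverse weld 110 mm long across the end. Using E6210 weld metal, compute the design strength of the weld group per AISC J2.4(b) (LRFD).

E62XX → F_EXX = 620 MPa.
t_e = 0.707 × 4 = 2.828 mm.
R_nwl = 0.6 × 620 × 2.828 × 680 × 10⁻³ = 715.4 kN (longitudinal, 2 welds).
R_nwt = 0.6 × 620 × 2.828 × 110 × 10⁻³ = 115.7 kN (transverse, base value).
(i) R_nwl + R_nwt = 831.1 kN; (ii) 0.85 R_nwl + 1.5 R_nwt = 781.6 kN.
R_n = max = 831.1 kN [governs: (i)]; φR_n = 623.3 kN.

φR_n ≈ 623 kN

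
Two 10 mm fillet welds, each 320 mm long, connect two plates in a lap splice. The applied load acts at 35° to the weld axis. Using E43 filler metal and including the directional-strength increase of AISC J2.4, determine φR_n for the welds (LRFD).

E43XX → F_EXX = 430 MPa.
t_e = 0.707 × 10 = 7.07 mm; A_we = 7.07 × 640 = 4525 mm².
Directional factor: 1.0 + 0.5 sin^1.5(35°) = 1.217.
F_nw = 0.6 × 430 × 1.217 = 314 MPa.
φR_n = 0.75 × 314 × 4525 × 10⁻³ = 1066 kN.

φR_n ≈ 1070 kN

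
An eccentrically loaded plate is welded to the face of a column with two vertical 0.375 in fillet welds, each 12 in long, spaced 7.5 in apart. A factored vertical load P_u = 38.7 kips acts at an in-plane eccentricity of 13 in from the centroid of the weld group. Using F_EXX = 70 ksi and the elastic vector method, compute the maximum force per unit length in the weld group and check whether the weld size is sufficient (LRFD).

Total weld length L_w = 24 in. Treat welds as unit-width lines.
Polar moment about centroid: J = 2[d³/12 + d(b/2)²] = 2[12³/12 + 12×3.75²] = 625.5 in³.
Direct shear f_v = P/L_w = 38.7 / 24 = 1.613 kip/in (vertical).
Torsion M = P·e = 38.7 × 13 = 503.1 kip·in.
Critical point at (x, y) = (3.75, 6) from centroid. f_tx = M·y/J = 4.826 kip/in; f_ty = M·x/J = 3.016 kip/in.
Resultant f_max = √[f_tx² + (f_v + f_ty)²] = √[4.826² + (1.613 + 3.016)²] = 6.687 kip/in.
Capacity per unit length: φr_n = 0.75 × 0.6 × 70 × (0.707 × 0.375) = 8.351 kip/in.
6.687 ≤ 8.351 → adequate.

f_max ≈ 6.69 kip/in; adequate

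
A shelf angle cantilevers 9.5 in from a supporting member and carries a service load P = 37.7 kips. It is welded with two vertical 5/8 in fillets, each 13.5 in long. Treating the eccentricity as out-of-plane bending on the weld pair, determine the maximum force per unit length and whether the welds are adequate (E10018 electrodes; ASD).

f_max ≈ 6.06 kip/in; adequate

E100XX → F_EXX = 100 ksi.
L_w = 2 × 13.5 = 27 in; section modulus (unit throat) S = 2 × L²/6 = 60.75 in².
Direct shear f_v = P/L_w = 37.7/27 = 1.396 kip/in.
Moment M = P × e = 37.7 × 9.5 = 358.15 kip·in; bending f_b = M/S = 5.895 kip/in.
f_max = √(f_v² + f_b²) = √(1.396² + 5.895²) = 6.059 kip/in.
r_n/Ω = (1/2.0) × 0.6 × 100 × (0.707 × 0.625) = 13.26 kip/in → adequate.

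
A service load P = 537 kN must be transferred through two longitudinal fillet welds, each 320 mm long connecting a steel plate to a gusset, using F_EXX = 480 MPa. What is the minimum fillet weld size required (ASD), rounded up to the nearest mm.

Total weld length L = 640 mm.
Required throat t_e = P × Ω / (0.6 F_EXX × L) = 537 × 2.0 / (0.6 × 480 × 640 × 10⁻³) = 5.827 mm.
Required leg w = t_e / 0.707 = 8.242 mm → use 9 mm.

w = 9 mm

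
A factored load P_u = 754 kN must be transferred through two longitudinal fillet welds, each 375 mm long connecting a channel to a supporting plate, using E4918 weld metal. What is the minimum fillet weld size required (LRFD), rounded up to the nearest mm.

w = 7 mm

E49XX → F_EXX = 490 MPa.
Total weld length L = 750 mm.
Required throat t_e = P_u / (φ × 0.6 F_EXX × L) = 754 / (0.75 × 0.6 × 490 × 750 × 10⁻³) = 4.559 mm.
Required leg w = t_e / 0.707 = 6.449 mm → use 7 mm.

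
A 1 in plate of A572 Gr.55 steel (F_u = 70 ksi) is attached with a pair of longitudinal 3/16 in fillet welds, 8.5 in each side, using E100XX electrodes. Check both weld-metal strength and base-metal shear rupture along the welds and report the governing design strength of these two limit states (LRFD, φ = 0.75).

E100XX → F_EXX = 100 ksi.
t_e = 0.707 × 0.1875 = 0.1326 in; L = 17 in.
Weld metal: φR_n = 0.75 × 0.6 × 100 × 0.1326 × 17 = 101.4 kips.
Base metal (shear rupture): φR_n = 0.75 × 0.6 × 70 × 1 × 17 = 535.5 kips.
Governing: weld metal.

φR_n ≈ 101 kips (weld metal governs)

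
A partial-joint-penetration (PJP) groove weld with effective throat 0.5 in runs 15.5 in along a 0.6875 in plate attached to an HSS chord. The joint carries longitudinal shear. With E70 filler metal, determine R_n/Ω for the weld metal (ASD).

R_n/Ω ≈ 163 kip

E70XX → F_EXX = 70 ksi.
Effective throat (given) t_e = 0.5 in.
A_we = 0.5 × 15.5 = 7.75 in².
F_nw = 0.6 F_EXX = 42 ksi.
R_n/Ω = (42 × 7.75) / 2.0 = 162.8 kip.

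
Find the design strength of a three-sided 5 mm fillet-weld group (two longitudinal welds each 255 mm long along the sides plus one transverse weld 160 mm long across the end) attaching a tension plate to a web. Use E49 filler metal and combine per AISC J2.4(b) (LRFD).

E49XX → F_EXX = 490 MPa.
t_e = 0.707 × 5 = 3.535 mm.
R_nwl = 0.6 × 490 × 3.535 × 510 × 10⁻³ = 530 kN (longitudinal, 2 welds).
R_nwt = 0.6 × 490 × 3.535 × 160 × 10⁻³ = 166.3 kN (transverse, base value).
(i) R_nwl + R_nwt = 696.3 kN; (ii) 0.85 R_nwl + 1.5 R_nwt = 700 kN.
R_n = max = 700 kN [governs: (ii)]; φR_n = 525 kN.

φR_n ≈ 525 kN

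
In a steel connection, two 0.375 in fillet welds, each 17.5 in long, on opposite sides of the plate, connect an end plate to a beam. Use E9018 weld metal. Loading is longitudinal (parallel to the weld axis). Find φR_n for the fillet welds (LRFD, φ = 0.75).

E90XX → F_EXX = 90 ksi.
Effective throat t_e = 0.707 × 0.375 = 0.2651 in.
Total length L = 35 in; A_we = 0.2651 × 35 = 9.279 in².
F_nw = 0.6 F_EXX = 0.6 × 90 = 54 ksi.
φR_n = 0.75 × 54 × 9.279 = 375.8 kip.

φR_n ≈ 376 kip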